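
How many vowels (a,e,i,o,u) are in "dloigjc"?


Input: dloigjc
Checking each character:
  'd' at position 0: consonant
  'l' at position 1: consonant
  'o' at position 2: vowel (running total: 1)
  'i' at position 3: vowel (running total: 2)
  'g' at position 4: consonant
  'j' at position 5: consonant
  'c' at position 6: consonant
Total vowels: 2

2


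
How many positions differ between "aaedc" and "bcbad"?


Comparing "aaedc" and "bcbad" position by position:
  Position 0: 'a' vs 'b' => DIFFER
  Position 1: 'a' vs 'c' => DIFFER
  Position 2: 'e' vs 'b' => DIFFER
  Position 3: 'd' vs 'a' => DIFFER
  Position 4: 'c' vs 'd' => DIFFER
Positions that differ: 5

5


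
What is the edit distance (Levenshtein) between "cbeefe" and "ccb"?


Computing edit distance: "cbeefe" -> "ccb"
DP table:
           c    c    b
      0    1    2    3
  c   1    0    1    2
  b   2    1    1    1
  e   3    2    2    2
  e   4    3    3    3
  f   5    4    4    4
  e   6    5    5    5
Edit distance = dp[6][3] = 5

5


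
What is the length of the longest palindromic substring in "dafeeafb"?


Input: "dafeeafb"
Checking substrings for palindromes:
  [3:5] "ee" (len 2) => palindrome
Longest palindromic substring: "ee" with length 2

2


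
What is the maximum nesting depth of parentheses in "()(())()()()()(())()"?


Input: "()(())()()()()(())()"
Tracking depth:
  Position 0 '(': depth becomes 1
  Position 1 ')': depth becomes 0
  Position 2 '(': depth becomes 1
  Position 3 '(': depth becomes 2
  Position 4 ')': depth becomes 1
  Position 5 ')': depth becomes 0
  Position 6 '(': depth becomes 1
  Position 7 ')': depth becomes 0
  Position 8 '(': depth becomes 1
  Position 9 ')': depth becomes 0
  Position 10 '(': depth becomes 1
  Position 11 ')': depth becomes 0
  Position 12 '(': depth becomes 1
  Position 13 ')': depth becomes 0
  Position 14 '(': depth becomes 1
  Position 15 '(': depth becomes 2
  Position 16 ')': depth becomes 1
  Position 17 ')': depth becomes 0
  Position 18 '(': depth becomes 1
  Position 19 ')': depth becomes 0
Maximum depth reached: 2

2


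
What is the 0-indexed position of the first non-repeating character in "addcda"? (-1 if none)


Input: addcda
Character frequencies:
  'a': 2
  'c': 1
  'd': 3
Scanning left to right for freq == 1:
  Position 0 ('a'): freq=2, skip
  Position 1 ('d'): freq=3, skip
  Position 2 ('d'): freq=3, skip
  Position 3 ('c'): unique! => answer = 3

3


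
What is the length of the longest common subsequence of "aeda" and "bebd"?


LCS of "aeda" and "bebd"
DP table:
           b    e    b    d
      0    0    0    0    0
  a   0    0    0    0    0
  e   0    0    1    1    1
  d   0    0    1    1    2
  a   0    0    1    1    2
LCS length = dp[4][4] = 2

2


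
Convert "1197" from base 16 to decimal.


Input: "1197" in base 16
Positional expansion:
  Digit '1' (value 1) x 16^3 = 4096
  Digit '1' (value 1) x 16^2 = 256
  Digit '9' (value 9) x 16^1 = 144
  Digit '7' (value 7) x 16^0 = 7
Sum = 4503

4503


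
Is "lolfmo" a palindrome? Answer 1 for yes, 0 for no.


Input: lolfmo
Reversed: omflol
  Compare pos 0 ('l') with pos 5 ('o'): MISMATCH
  Compare pos 1 ('o') with pos 4 ('m'): MISMATCH
  Compare pos 2 ('l') with pos 3 ('f'): MISMATCH
Result: not a palindrome

0


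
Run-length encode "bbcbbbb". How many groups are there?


Input: bbcbbbb
Scanning for consecutive runs:
  Group 1: 'b' x 2 (positions 0-1)
  Group 2: 'c' x 1 (positions 2-2)
  Group 3: 'b' x 4 (positions 3-6)
Total groups: 3

3


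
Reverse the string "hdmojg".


Input: hdmojg
Reading characters right to left:
  Position 5: 'g'
  Position 4: 'j'
  Position 3: 'o'
  Position 2: 'm'
  Position 1: 'd'
  Position 0: 'h'
Reversed: gjomdh

gjomdh


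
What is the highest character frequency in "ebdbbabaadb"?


Input: ebdbbabaadb
Character counts:
  'a': 3
  'b': 5
  'd': 2
  'e': 1
Maximum frequency: 5

5


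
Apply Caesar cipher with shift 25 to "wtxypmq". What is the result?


Caesar cipher: shift "wtxypmq" by 25
  'w' (pos 22) + 25 = pos 21 = 'v'
  't' (pos 19) + 25 = pos 18 = 's'
  'x' (pos 23) + 25 = pos 22 = 'w'
  'y' (pos 24) + 25 = pos 23 = 'x'
  'p' (pos 15) + 25 = pos 14 = 'o'
  'm' (pos 12) + 25 = pos 11 = 'l'
  'q' (pos 16) + 25 = pos 15 = 'p'
Result: vswxolp

vswxolp


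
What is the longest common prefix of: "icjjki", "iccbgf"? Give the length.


Words: icjjki, iccbgf
  Position 0: all 'i' => match
  Position 1: all 'c' => match
  Position 2: ('j', 'c') => mismatch, stop
LCP = "ic" (length 2)

2


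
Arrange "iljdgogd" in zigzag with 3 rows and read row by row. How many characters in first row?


Zigzag "iljdgogd" into 3 rows:
Placing characters:
  'i' => row 0
  'l' => row 1
  'j' => row 2
  'd' => row 1
  'g' => row 0
  'o' => row 1
  'g' => row 2
  'd' => row 1
Rows:
  Row 0: "ig"
  Row 1: "ldod"
  Row 2: "jg"
First row length: 2

2


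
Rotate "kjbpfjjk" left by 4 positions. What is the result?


Input: "kjbpfjjk", rotate left by 4
First 4 characters: "kjbp"
Remaining characters: "fjjk"
Concatenate remaining + first: "fjjk" + "kjbp" = "fjjkkjbp"

fjjkkjbp


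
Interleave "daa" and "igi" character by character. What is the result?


Interleaving "daa" and "igi":
  Position 0: 'd' from first, 'i' from second => "di"
  Position 1: 'a' from first, 'g' from second => "ag"
  Position 2: 'a' from first, 'i' from second => "ai"
Result: diagai

diagai


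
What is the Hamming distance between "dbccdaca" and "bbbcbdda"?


Comparing "dbccdaca" and "bbbcbdda" position by position:
  Position 0: 'd' vs 'b' => differ
  Position 1: 'b' vs 'b' => same
  Position 2: 'c' vs 'b' => differ
  Position 3: 'c' vs 'c' => same
  Position 4: 'd' vs 'b' => differ
  Position 5: 'a' vs 'd' => differ
  Position 6: 'c' vs 'd' => differ
  Position 7: 'a' vs 'a' => same
Total differences (Hamming distance): 5

5


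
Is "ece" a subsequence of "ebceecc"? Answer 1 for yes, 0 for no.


Check if "ece" is a subsequence of "ebceecc"
Greedy scan:
  Position 0 ('e'): matches sub[0] = 'e'
  Position 1 ('b'): no match needed
  Position 2 ('c'): matches sub[1] = 'c'
  Position 3 ('e'): matches sub[2] = 'e'
  Position 4 ('e'): no match needed
  Position 5 ('c'): no match needed
  Position 6 ('c'): no match needed
All 3 characters matched => is a subsequence

1


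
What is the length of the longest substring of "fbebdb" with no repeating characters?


Input: "fbebdb"
Sliding window (track last position of each char):
  Position 0 ('f'): window [0,0] length 1 -- new best
  Position 1 ('b'): window [0,1] length 2 -- new best
  Position 2 ('e'): window [0,2] length 3 -- new best
  Position 3 ('b'): repeat (last at 1), move window start to 2
  Position 3 ('b'): window [2,3] length 2
  Position 4 ('d'): window [2,4] length 3
  Position 5 ('b'): repeat (last at 3), move window start to 4
  Position 5 ('b'): window [4,5] length 2
Longest substring with no repeats: "fbe" with length 3

3


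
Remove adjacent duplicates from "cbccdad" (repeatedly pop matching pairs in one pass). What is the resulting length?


Input: cbccdad
Stack-based adjacent duplicate removal:
  Read 'c': push. Stack: c
  Read 'b': push. Stack: cb
  Read 'c': push. Stack: cbc
  Read 'c': matches stack top 'c' => pop. Stack: cb
  Read 'd': push. Stack: cbd
  Read 'a': push. Stack: cbda
  Read 'd': push. Stack: cbdad
Final stack: "cbdad" (length 5)

5


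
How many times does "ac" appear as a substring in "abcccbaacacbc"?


Searching for "ac" in "abcccbaacacbc"
Scanning each position:
  Position 0: "ab" => no
  Position 1: "bc" => no
  Position 2: "cc" => no
  Position 3: "cc" => no
  Position 4: "cb" => no
  Position 5: "ba" => no
  Position 6: "aa" => no
  Position 7: "ac" => MATCH
  Position 8: "ca" => no
  Position 9: "ac" => MATCH
  Position 10: "cb" => no
  Position 11: "bc" => no
Total occurrences: 2

2


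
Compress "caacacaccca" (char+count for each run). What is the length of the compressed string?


Input: caacacaccca
Runs:
  'c' x 1 => "c1"
  'a' x 2 => "a2"
  'c' x 1 => "c1"
  'a' x 1 => "a1"
  'c' x 1 => "c1"
  'a' x 1 => "a1"
  'c' x 3 => "c3"
  'a' x 1 => "a1"
Compressed: "c1a2c1a1c1a1c3a1"
Compressed length: 16

16


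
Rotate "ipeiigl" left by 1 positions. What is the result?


Input: "ipeiigl", rotate left by 1
First 1 characters: "i"
Remaining characters: "peiigl"
Concatenate remaining + first: "peiigl" + "i" = "peiigli"

peiigli


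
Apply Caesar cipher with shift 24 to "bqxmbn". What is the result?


Caesar cipher: shift "bqxmbn" by 24
  'b' (pos 1) + 24 = pos 25 = 'z'
  'q' (pos 16) + 24 = pos 14 = 'o'
  'x' (pos 23) + 24 = pos 21 = 'v'
  'm' (pos 12) + 24 = pos 10 = 'k'
  'b' (pos 1) + 24 = pos 25 = 'z'
  'n' (pos 13) + 24 = pos 11 = 'l'
Result: zovkzl

zovkzl


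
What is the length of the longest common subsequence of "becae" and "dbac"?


LCS of "becae" and "dbac"
DP table:
           d    b    a    c
      0    0    0    0    0
  b   0    0    1    1    1
  e   0    0    1    1    1
  c   0    0    1    1    2
  a   0    0    1    2    2
  e   0    0    1    2    2
LCS length = dp[5][4] = 2

2


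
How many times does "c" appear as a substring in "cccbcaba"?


Searching for "c" in "cccbcaba"
Scanning each position:
  Position 0: "c" => MATCH
  Position 1: "c" => MATCH
  Position 2: "c" => MATCH
  Position 3: "b" => no
  Position 4: "c" => MATCH
  Position 5: "a" => no
  Position 6: "b" => no
  Position 7: "a" => no
Total occurrences: 4

4


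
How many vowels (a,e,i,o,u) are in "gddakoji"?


Input: gddakoji
Checking each character:
  'g' at position 0: consonant
  'd' at position 1: consonant
  'd' at position 2: consonant
  'a' at position 3: vowel (running total: 1)
  'k' at position 4: consonant
  'o' at position 5: vowel (running total: 2)
  'j' at position 6: consonant
  'i' at position 7: vowel (running total: 3)
Total vowels: 3

3


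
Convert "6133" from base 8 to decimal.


Input: "6133" in base 8
Positional expansion:
  Digit '6' (value 6) x 8^3 = 3072
  Digit '1' (value 1) x 8^2 = 64
  Digit '3' (value 3) x 8^1 = 24
  Digit '3' (value 3) x 8^0 = 3
Sum = 3163

3163


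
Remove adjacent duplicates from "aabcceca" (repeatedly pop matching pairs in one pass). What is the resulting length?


Input: aabcceca
Stack-based adjacent duplicate removal:
  Read 'a': push. Stack: a
  Read 'a': matches stack top 'a' => pop. Stack: (empty)
  Read 'b': push. Stack: b
  Read 'c': push. Stack: bc
  Read 'c': matches stack top 'c' => pop. Stack: b
  Read 'e': push. Stack: be
  Read 'c': push. Stack: bec
  Read 'a': push. Stack: beca
Final stack: "beca" (length 4)

4


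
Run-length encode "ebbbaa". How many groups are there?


Input: ebbbaa
Scanning for consecutive runs:
  Group 1: 'e' x 1 (positions 0-0)
  Group 2: 'b' x 3 (positions 1-3)
  Group 3: 'a' x 2 (positions 4-5)
Total groups: 3

3


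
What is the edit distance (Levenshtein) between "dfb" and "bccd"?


Computing edit distance: "dfb" -> "bccd"
DP table:
           b    c    c    d
      0    1    2    3    4
  d   1    1    2    3    3
  f   2    2    2    3    4
  b   3    2    3    3    4
Edit distance = dp[3][4] = 4

4


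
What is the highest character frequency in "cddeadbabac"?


Input: cddeadbabac
Character counts:
  'a': 3
  'b': 2
  'c': 2
  'd': 3
  'e': 1
Maximum frequency: 3

3


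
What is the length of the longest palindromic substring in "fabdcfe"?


Input: "fabdcfe"
Checking substrings for palindromes:
  No multi-char palindromic substrings found
Longest palindromic substring: "f" with length 1

1


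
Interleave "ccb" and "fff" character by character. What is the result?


Interleaving "ccb" and "fff":
  Position 0: 'c' from first, 'f' from second => "cf"
  Position 1: 'c' from first, 'f' from second => "cf"
  Position 2: 'b' from first, 'f' from second => "bf"
Result: cfcfbf

cfcfbf


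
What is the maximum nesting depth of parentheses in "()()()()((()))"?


Input: "()()()()((()))"
Tracking depth:
  Position 0 '(': depth becomes 1
  Position 1 ')': depth becomes 0
  Position 2 '(': depth becomes 1
  Position 3 ')': depth becomes 0
  Position 4 '(': depth becomes 1
  Position 5 ')': depth becomes 0
  Position 6 '(': depth becomes 1
  Position 7 ')': depth becomes 0
  Position 8 '(': depth becomes 1
  Position 9 '(': depth becomes 2
  Position 10 '(': depth becomes 3
  Position 11 ')': depth becomes 2
  Position 12 ')': depth becomes 1
  Position 13 ')': depth becomes 0
Maximum depth reached: 3

3


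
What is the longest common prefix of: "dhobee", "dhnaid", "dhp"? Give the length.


Words: dhobee, dhnaid, dhp
  Position 0: all 'd' => match
  Position 1: all 'h' => match
  Position 2: ('o', 'n', 'p') => mismatch, stop
LCP = "dh" (length 2)

2


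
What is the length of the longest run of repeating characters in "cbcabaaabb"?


Input: "cbcabaaabb"
Scanning for longest run:
  Position 1 ('b'): new char, reset run to 1
  Position 2 ('c'): new char, reset run to 1
  Position 3 ('a'): new char, reset run to 1
  Position 4 ('b'): new char, reset run to 1
  Position 5 ('a'): new char, reset run to 1
  Position 6 ('a'): continues run of 'a', length=2
  Position 7 ('a'): continues run of 'a', length=3
  Position 8 ('b'): new char, reset run to 1
  Position 9 ('b'): continues run of 'b', length=2
Longest run: 'a' with length 3

3


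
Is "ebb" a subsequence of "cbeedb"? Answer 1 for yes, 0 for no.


Check if "ebb" is a subsequence of "cbeedb"
Greedy scan:
  Position 0 ('c'): no match needed
  Position 1 ('b'): no match needed
  Position 2 ('e'): matches sub[0] = 'e'
  Position 3 ('e'): no match needed
  Position 4 ('d'): no match needed
  Position 5 ('b'): matches sub[1] = 'b'
Only matched 2/3 characters => not a subsequence

0


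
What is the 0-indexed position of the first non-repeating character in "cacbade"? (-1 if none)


Input: cacbade
Character frequencies:
  'a': 2
  'b': 1
  'c': 2
  'd': 1
  'e': 1
Scanning left to right for freq == 1:
  Position 0 ('c'): freq=2, skip
  Position 1 ('a'): freq=2, skip
  Position 2 ('c'): freq=2, skip
  Position 3 ('b'): unique! => answer = 3

3


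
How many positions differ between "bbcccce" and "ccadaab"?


Comparing "bbcccce" and "ccadaab" position by position:
  Position 0: 'b' vs 'c' => DIFFER
  Position 1: 'b' vs 'c' => DIFFER
  Position 2: 'c' vs 'a' => DIFFER
  Position 3: 'c' vs 'd' => DIFFER
  Position 4: 'c' vs 'a' => DIFFER
  Position 5: 'c' vs 'a' => DIFFER
  Position 6: 'e' vs 'b' => DIFFER
Positions that differ: 7

7


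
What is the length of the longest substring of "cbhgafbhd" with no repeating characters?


Input: "cbhgafbhd"
Sliding window (track last position of each char):
  Position 0 ('c'): window [0,0] length 1 -- new best
  Position 1 ('b'): window [0,1] length 2 -- new best
  Position 2 ('h'): window [0,2] length 3 -- new best
  Position 3 ('g'): window [0,3] length 4 -- new best
  Position 4 ('a'): window [0,4] length 5 -- new best
  Position 5 ('f'): window [0,5] length 6 -- new best
  Position 6 ('b'): repeat (last at 1), move window start to 2
  Position 6 ('b'): window [2,6] length 5
  Position 7 ('h'): repeat (last at 2), move window start to 3
  Position 7 ('h'): window [3,7] length 5
  Position 8 ('d'): window [3,8] length 6
Longest substring with no repeats: "cbhgaf" with length 6

6


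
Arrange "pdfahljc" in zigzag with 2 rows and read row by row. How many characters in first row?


Zigzag "pdfahljc" into 2 rows:
Placing characters:
  'p' => row 0
  'd' => row 1
  'f' => row 0
  'a' => row 1
  'h' => row 0
  'l' => row 1
  'j' => row 0
  'c' => row 1
Rows:
  Row 0: "pfhj"
  Row 1: "dalc"
First row length: 4

4


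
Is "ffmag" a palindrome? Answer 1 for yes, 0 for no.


Input: ffmag
Reversed: gamff
  Compare pos 0 ('f') with pos 4 ('g'): MISMATCH
  Compare pos 1 ('f') with pos 3 ('a'): MISMATCH
Result: not a palindrome

0


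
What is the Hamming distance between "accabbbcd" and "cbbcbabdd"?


Comparing "accabbbcd" and "cbbcbabdd" position by position:
  Position 0: 'a' vs 'c' => differ
  Position 1: 'c' vs 'b' => differ
  Position 2: 'c' vs 'b' => differ
  Position 3: 'a' vs 'c' => differ
  Position 4: 'b' vs 'b' => same
  Position 5: 'b' vs 'a' => differ
  Position 6: 'b' vs 'b' => same
  Position 7: 'c' vs 'd' => differ
  Position 8: 'd' vs 'd' => same
Total differences (Hamming distance): 6

6


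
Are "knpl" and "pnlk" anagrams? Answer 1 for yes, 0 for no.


Strings: "knpl", "pnlk"
Sorted first:  klnp
Sorted second: klnp
Sorted forms match => anagrams

1


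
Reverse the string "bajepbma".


Input: bajepbma
Reading characters right to left:
  Position 7: 'a'
  Position 6: 'm'
  Position 5: 'b'
  Position 4: 'p'
  Position 3: 'e'
  Position 2: 'j'
  Position 1: 'a'
  Position 0: 'b'
Reversed: ambpejab

ambpejab


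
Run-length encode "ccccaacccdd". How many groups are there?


Input: ccccaacccdd
Scanning for consecutive runs:
  Group 1: 'c' x 4 (positions 0-3)
  Group 2: 'a' x 2 (positions 4-5)
  Group 3: 'c' x 3 (positions 6-8)
  Group 4: 'd' x 2 (positions 9-10)
Total groups: 4

4


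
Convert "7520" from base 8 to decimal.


Input: "7520" in base 8
Positional expansion:
  Digit '7' (value 7) x 8^3 = 3584
  Digit '5' (value 5) x 8^2 = 320
  Digit '2' (value 2) x 8^1 = 16
  Digit '0' (value 0) x 8^0 = 0
Sum = 3920

3920


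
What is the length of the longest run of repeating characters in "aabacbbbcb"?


Input: "aabacbbbcb"
Scanning for longest run:
  Position 1 ('a'): continues run of 'a', length=2
  Position 2 ('b'): new char, reset run to 1
  Position 3 ('a'): new char, reset run to 1
  Position 4 ('c'): new char, reset run to 1
  Position 5 ('b'): new char, reset run to 1
  Position 6 ('b'): continues run of 'b', length=2
  Position 7 ('b'): continues run of 'b', length=3
  Position 8 ('c'): new char, reset run to 1
  Position 9 ('b'): new char, reset run to 1
Longest run: 'b' with length 3

3


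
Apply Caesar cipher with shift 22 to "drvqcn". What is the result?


Caesar cipher: shift "drvqcn" by 22
  'd' (pos 3) + 22 = pos 25 = 'z'
  'r' (pos 17) + 22 = pos 13 = 'n'
  'v' (pos 21) + 22 = pos 17 = 'r'
  'q' (pos 16) + 22 = pos 12 = 'm'
  'c' (pos 2) + 22 = pos 24 = 'y'
  'n' (pos 13) + 22 = pos 9 = 'j'
Result: znrmyj

znrmyj


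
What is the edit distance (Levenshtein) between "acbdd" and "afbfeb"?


Computing edit distance: "acbdd" -> "afbfeb"
DP table:
           a    f    b    f    e    b
      0    1    2    3    4    5    6
  a   1    0    1    2    3    4    5
  c   2    1    1    2    3    4    5
  b   3    2    2    1    2    3    4
  d   4    3    3    2    2    3    4
  d   5    4    4    3    3    3    4
Edit distance = dp[5][6] = 4

4


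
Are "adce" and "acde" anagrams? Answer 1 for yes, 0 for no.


Strings: "adce", "acde"
Sorted first:  acde
Sorted second: acde
Sorted forms match => anagrams

1


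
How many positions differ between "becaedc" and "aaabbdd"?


Comparing "becaedc" and "aaabbdd" position by position:
  Position 0: 'b' vs 'a' => DIFFER
  Position 1: 'e' vs 'a' => DIFFER
  Position 2: 'c' vs 'a' => DIFFER
  Position 3: 'a' vs 'b' => DIFFER
  Position 4: 'e' vs 'b' => DIFFER
  Position 5: 'd' vs 'd' => same
  Position 6: 'c' vs 'd' => DIFFER
Positions that differ: 6

6


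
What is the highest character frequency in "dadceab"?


Input: dadceab
Character counts:
  'a': 2
  'b': 1
  'c': 1
  'd': 2
  'e': 1
Maximum frequency: 2

2


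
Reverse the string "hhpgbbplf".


Input: hhpgbbplf
Reading characters right to left:
  Position 8: 'f'
  Position 7: 'l'
  Position 6: 'p'
  Position 5: 'b'
  Position 4: 'b'
  Position 3: 'g'
  Position 2: 'p'
  Position 1: 'h'
  Position 0: 'h'
Reversed: flpbbgphh

flpbbgphh


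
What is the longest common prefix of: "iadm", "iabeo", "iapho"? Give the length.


Words: iadm, iabeo, iapho
  Position 0: all 'i' => match
  Position 1: all 'a' => match
  Position 2: ('d', 'b', 'p') => mismatch, stop
LCP = "ia" (length 2)

2


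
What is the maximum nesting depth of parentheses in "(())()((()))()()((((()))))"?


Input: "(())()((()))()()((((()))))"
Tracking depth:
  Position 0 '(': depth becomes 1
  Position 1 '(': depth becomes 2
  Position 2 ')': depth becomes 1
  Position 3 ')': depth becomes 0
  Position 4 '(': depth becomes 1
  Position 5 ')': depth becomes 0
  Position 6 '(': depth becomes 1
  Position 7 '(': depth becomes 2
  Position 8 '(': depth becomes 3
  Position 9 ')': depth becomes 2
  Position 10 ')': depth becomes 1
  Position 11 ')': depth becomes 0
  Position 12 '(': depth becomes 1
  Position 13 ')': depth becomes 0
  Position 14 '(': depth becomes 1
  Position 15 ')': depth becomes 0
  Position 16 '(': depth becomes 1
  Position 17 '(': depth becomes 2
  Position 18 '(': depth becomes 3
  Position 19 '(': depth becomes 4
  Position 20 '(': depth becomes 5
  Position 21 ')': depth becomes 4
  Position 22 ')': depth becomes 3
  Position 23 ')': depth becomes 2
  Position 24 ')': depth becomes 1
  Position 25 ')': depth becomes 0
Maximum depth reached: 5

5


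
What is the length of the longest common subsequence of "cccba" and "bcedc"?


LCS of "cccba" and "bcedc"
DP table:
           b    c    e    d    c
      0    0    0    0    0    0
  c   0    0    1    1    1    1
  c   0    0    1    1    1    2
  c   0    0    1    1    1    2
  b   0    1    1    1    1    2
  a   0    1    1    1    1    2
LCS length = dp[5][5] = 2

2


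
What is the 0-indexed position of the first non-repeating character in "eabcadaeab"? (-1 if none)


Input: eabcadaeab
Character frequencies:
  'a': 4
  'b': 2
  'c': 1
  'd': 1
  'e': 2
Scanning left to right for freq == 1:
  Position 0 ('e'): freq=2, skip
  Position 1 ('a'): freq=4, skip
  Position 2 ('b'): freq=2, skip
  Position 3 ('c'): unique! => answer = 3

3


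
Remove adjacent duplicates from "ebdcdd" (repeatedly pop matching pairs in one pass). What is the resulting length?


Input: ebdcdd
Stack-based adjacent duplicate removal:
  Read 'e': push. Stack: e
  Read 'b': push. Stack: eb
  Read 'd': push. Stack: ebd
  Read 'c': push. Stack: ebdc
  Read 'd': push. Stack: ebdcd
  Read 'd': matches stack top 'd' => pop. Stack: ebdc
Final stack: "ebdc" (length 4)

4


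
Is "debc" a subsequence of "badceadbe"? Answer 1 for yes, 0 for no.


Check if "debc" is a subsequence of "badceadbe"
Greedy scan:
  Position 0 ('b'): no match needed
  Position 1 ('a'): no match needed
  Position 2 ('d'): matches sub[0] = 'd'
  Position 3 ('c'): no match needed
  Position 4 ('e'): matches sub[1] = 'e'
  Position 5 ('a'): no match needed
  Position 6 ('d'): no match needed
  Position 7 ('b'): matches sub[2] = 'b'
  Position 8 ('e'): no match needed
Only matched 3/4 characters => not a subsequence

0


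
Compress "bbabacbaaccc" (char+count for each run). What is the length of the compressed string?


Input: bbabacbaaccc
Runs:
  'b' x 2 => "b2"
  'a' x 1 => "a1"
  'b' x 1 => "b1"
  'a' x 1 => "a1"
  'c' x 1 => "c1"
  'b' x 1 => "b1"
  'a' x 2 => "a2"
  'c' x 3 => "c3"
Compressed: "b2a1b1a1c1b1a2c3"
Compressed length: 16

16


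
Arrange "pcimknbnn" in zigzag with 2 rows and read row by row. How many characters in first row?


Zigzag "pcimknbnn" into 2 rows:
Placing characters:
  'p' => row 0
  'c' => row 1
  'i' => row 0
  'm' => row 1
  'k' => row 0
  'n' => row 1
  'b' => row 0
  'n' => row 1
  'n' => row 0
Rows:
  Row 0: "pikbn"
  Row 1: "cmnn"
First row length: 5

5


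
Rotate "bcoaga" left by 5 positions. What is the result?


Input: "bcoaga", rotate left by 5
First 5 characters: "bcoag"
Remaining characters: "a"
Concatenate remaining + first: "a" + "bcoag" = "abcoag"

abcoag


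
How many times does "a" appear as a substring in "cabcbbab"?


Searching for "a" in "cabcbbab"
Scanning each position:
  Position 0: "c" => no
  Position 1: "a" => MATCH
  Position 2: "b" => no
  Position 3: "c" => no
  Position 4: "b" => no
  Position 5: "b" => no
  Position 6: "a" => MATCH
  Position 7: "b" => no
Total occurrences: 2

2


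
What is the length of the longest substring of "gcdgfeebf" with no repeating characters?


Input: "gcdgfeebf"
Sliding window (track last position of each char):
  Position 0 ('g'): window [0,0] length 1 -- new best
  Position 1 ('c'): window [0,1] length 2 -- new best
  Position 2 ('d'): window [0,2] length 3 -- new best
  Position 3 ('g'): repeat (last at 0), move window start to 1
  Position 3 ('g'): window [1,3] length 3
  Position 4 ('f'): window [1,4] length 4 -- new best
  Position 5 ('e'): window [1,5] length 5 -- new best
  Position 6 ('e'): repeat (last at 5), move window start to 6
  Position 6 ('e'): window [6,6] length 1
  Position 7 ('b'): window [6,7] length 2
  Position 8 ('f'): window [6,8] length 3
Longest substring with no repeats: "cdgfe" with length 5

5


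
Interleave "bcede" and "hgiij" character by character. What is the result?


Interleaving "bcede" and "hgiij":
  Position 0: 'b' from first, 'h' from second => "bh"
  Position 1: 'c' from first, 'g' from second => "cg"
  Position 2: 'e' from first, 'i' from second => "ei"
  Position 3: 'd' from first, 'i' from second => "di"
  Position 4: 'e' from first, 'j' from second => "ej"
Result: bhcgeidiej

bhcgeidiej


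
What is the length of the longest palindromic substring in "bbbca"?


Input: "bbbca"
Checking substrings for palindromes:
  [0:3] "bbb" (len 3) => palindrome
  [0:2] "bb" (len 2) => palindrome
  [1:3] "bb" (len 2) => palindrome
Longest palindromic substring: "bbb" with length 3

3


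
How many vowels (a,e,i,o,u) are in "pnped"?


Input: pnped
Checking each character:
  'p' at position 0: consonant
  'n' at position 1: consonant
  'p' at position 2: consonant
  'e' at position 3: vowel (running total: 1)
  'd' at position 4: consonant
Total vowels: 1

1


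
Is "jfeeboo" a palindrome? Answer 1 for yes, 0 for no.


Input: jfeeboo
Reversed: oobeefj
  Compare pos 0 ('j') with pos 6 ('o'): MISMATCH
  Compare pos 1 ('f') with pos 5 ('o'): MISMATCH
  Compare pos 2 ('e') with pos 4 ('b'): MISMATCH
Result: not a palindrome

0


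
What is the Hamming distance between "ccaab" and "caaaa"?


Comparing "ccaab" and "caaaa" position by position:
  Position 0: 'c' vs 'c' => same
  Position 1: 'c' vs 'a' => differ
  Position 2: 'a' vs 'a' => same
  Position 3: 'a' vs 'a' => same
  Position 4: 'b' vs 'a' => differ
Total differences (Hamming distance): 2

2


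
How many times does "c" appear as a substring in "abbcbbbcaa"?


Searching for "c" in "abbcbbbcaa"
Scanning each position:
  Position 0: "a" => no
  Position 1: "b" => no
  Position 2: "b" => no
  Position 3: "c" => MATCH
  Position 4: "b" => no
  Position 5: "b" => no
  Position 6: "b" => no
  Position 7: "c" => MATCH
  Position 8: "a" => no
  Position 9: "a" => no
Total occurrences: 2

2


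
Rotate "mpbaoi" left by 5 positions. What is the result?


Input: "mpbaoi", rotate left by 5
First 5 characters: "mpbao"
Remaining characters: "i"
Concatenate remaining + first: "i" + "mpbao" = "impbao"

impbao


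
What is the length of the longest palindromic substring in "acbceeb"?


Input: "acbceeb"
Checking substrings for palindromes:
  [1:4] "cbc" (len 3) => palindrome
  [4:6] "ee" (len 2) => palindrome
Longest palindromic substring: "cbc" with length 3

3


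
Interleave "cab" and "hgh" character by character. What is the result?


Interleaving "cab" and "hgh":
  Position 0: 'c' from first, 'h' from second => "ch"
  Position 1: 'a' from first, 'g' from second => "ag"
  Position 2: 'b' from first, 'h' from second => "bh"
Result: chagbh

chagbh


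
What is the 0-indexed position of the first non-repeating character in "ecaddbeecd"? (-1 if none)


Input: ecaddbeecd
Character frequencies:
  'a': 1
  'b': 1
  'c': 2
  'd': 3
  'e': 3
Scanning left to right for freq == 1:
  Position 0 ('e'): freq=3, skip
  Position 1 ('c'): freq=2, skip
  Position 2 ('a'): unique! => answer = 2

2


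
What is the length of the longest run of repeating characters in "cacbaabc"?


Input: "cacbaabc"
Scanning for longest run:
  Position 1 ('a'): new char, reset run to 1
  Position 2 ('c'): new char, reset run to 1
  Position 3 ('b'): new char, reset run to 1
  Position 4 ('a'): new char, reset run to 1
  Position 5 ('a'): continues run of 'a', length=2
  Position 6 ('b'): new char, reset run to 1
  Position 7 ('c'): new char, reset run to 1
Longest run: 'a' with length 2

2


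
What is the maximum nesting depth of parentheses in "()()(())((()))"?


Input: "()()(())((()))"
Tracking depth:
  Position 0 '(': depth becomes 1
  Position 1 ')': depth becomes 0
  Position 2 '(': depth becomes 1
  Position 3 ')': depth becomes 0
  Position 4 '(': depth becomes 1
  Position 5 '(': depth becomes 2
  Position 6 ')': depth becomes 1
  Position 7 ')': depth becomes 0
  Position 8 '(': depth becomes 1
  Position 9 '(': depth becomes 2
  Position 10 '(': depth becomes 3
  Position 11 ')': depth becomes 2
  Position 12 ')': depth becomes 1
  Position 13 ')': depth becomes 0
Maximum depth reached: 3

3


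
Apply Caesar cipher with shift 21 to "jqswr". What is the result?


Caesar cipher: shift "jqswr" by 21
  'j' (pos 9) + 21 = pos 4 = 'e'
  'q' (pos 16) + 21 = pos 11 = 'l'
  's' (pos 18) + 21 = pos 13 = 'n'
  'w' (pos 22) + 21 = pos 17 = 'r'
  'r' (pos 17) + 21 = pos 12 = 'm'
Result: elnrm

elnrm


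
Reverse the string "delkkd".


Input: delkkd
Reading characters right to left:
  Position 5: 'd'
  Position 4: 'k'
  Position 3: 'k'
  Position 2: 'l'
  Position 1: 'e'
  Position 0: 'd'
Reversed: dkkled

dkkled


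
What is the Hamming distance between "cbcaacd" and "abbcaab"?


Comparing "cbcaacd" and "abbcaab" position by position:
  Position 0: 'c' vs 'a' => differ
  Position 1: 'b' vs 'b' => same
  Position 2: 'c' vs 'b' => differ
  Position 3: 'a' vs 'c' => differ
  Position 4: 'a' vs 'a' => same
  Position 5: 'c' vs 'a' => differ
  Position 6: 'd' vs 'b' => differ
Total differences (Hamming distance): 5

5


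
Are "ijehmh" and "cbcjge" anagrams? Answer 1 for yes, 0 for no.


Strings: "ijehmh", "cbcjge"
Sorted first:  ehhijm
Sorted second: bccegj
Differ at position 0: 'e' vs 'b' => not anagrams

0


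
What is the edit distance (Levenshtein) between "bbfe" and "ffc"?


Computing edit distance: "bbfe" -> "ffc"
DP table:
           f    f    c
      0    1    2    3
  b   1    1    2    3
  b   2    2    2    3
  f   3    2    2    3
  e   4    3    3    3
Edit distance = dp[4][3] = 3

3


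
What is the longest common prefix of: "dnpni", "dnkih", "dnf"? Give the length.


Words: dnpni, dnkih, dnf
  Position 0: all 'd' => match
  Position 1: all 'n' => match
  Position 2: ('p', 'k', 'f') => mismatch, stop
LCP = "dn" (length 2)

2


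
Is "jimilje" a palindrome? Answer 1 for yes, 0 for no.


Input: jimilje
Reversed: ejlimij
  Compare pos 0 ('j') with pos 6 ('e'): MISMATCH
  Compare pos 1 ('i') with pos 5 ('j'): MISMATCH
  Compare pos 2 ('m') with pos 4 ('l'): MISMATCH
Result: not a palindrome

0


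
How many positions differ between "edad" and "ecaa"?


Comparing "edad" and "ecaa" position by position:
  Position 0: 'e' vs 'e' => same
  Position 1: 'd' vs 'c' => DIFFER
  Position 2: 'a' vs 'a' => same
  Position 3: 'd' vs 'a' => DIFFER
Positions that differ: 2

2


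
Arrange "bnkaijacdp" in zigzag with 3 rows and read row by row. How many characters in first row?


Zigzag "bnkaijacdp" into 3 rows:
Placing characters:
  'b' => row 0
  'n' => row 1
  'k' => row 2
  'a' => row 1
  'i' => row 0
  'j' => row 1
  'a' => row 2
  'c' => row 1
  'd' => row 0
  'p' => row 1
Rows:
  Row 0: "bid"
  Row 1: "najcp"
  Row 2: "ka"
First row length: 3

3


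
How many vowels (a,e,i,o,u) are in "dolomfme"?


Input: dolomfme
Checking each character:
  'd' at position 0: consonant
  'o' at position 1: vowel (running total: 1)
  'l' at position 2: consonant
  'o' at position 3: vowel (running total: 2)
  'm' at position 4: consonant
  'f' at position 5: consonant
  'm' at position 6: consonant
  'e' at position 7: vowel (running total: 3)
Total vowels: 3

3


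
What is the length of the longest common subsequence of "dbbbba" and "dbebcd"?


LCS of "dbbbba" and "dbebcd"
DP table:
           d    b    e    b    c    d
      0    0    0    0    0    0    0
  d   0    1    1    1    1    1    1
  b   0    1    2    2    2    2    2
  b   0    1    2    2    3    3    3
  b   0    1    2    2    3    3    3
  b   0    1    2    2    3    3    3
  a   0    1    2    2    3    3    3
LCS length = dp[6][6] = 3

3


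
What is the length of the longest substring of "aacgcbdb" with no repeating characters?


Input: "aacgcbdb"
Sliding window (track last position of each char):
  Position 0 ('a'): window [0,0] length 1 -- new best
  Position 1 ('a'): repeat (last at 0), move window start to 1
  Position 1 ('a'): window [1,1] length 1
  Position 2 ('c'): window [1,2] length 2 -- new best
  Position 3 ('g'): window [1,3] length 3 -- new best
  Position 4 ('c'): repeat (last at 2), move window start to 3
  Position 4 ('c'): window [3,4] length 2
  Position 5 ('b'): window [3,5] length 3
  Position 6 ('d'): window [3,6] length 4 -- new best
  Position 7 ('b'): repeat (last at 5), move window start to 6
  Position 7 ('b'): window [6,7] length 2
Longest substring with no repeats: "gcbd" with length 4

4


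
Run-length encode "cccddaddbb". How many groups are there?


Input: cccddaddbb
Scanning for consecutive runs:
  Group 1: 'c' x 3 (positions 0-2)
  Group 2: 'd' x 2 (positions 3-4)
  Group 3: 'a' x 1 (positions 5-5)
  Group 4: 'd' x 2 (positions 6-7)
  Group 5: 'b' x 2 (positions 8-9)
Total groups: 5

5


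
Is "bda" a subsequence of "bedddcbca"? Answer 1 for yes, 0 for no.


Check if "bda" is a subsequence of "bedddcbca"
Greedy scan:
  Position 0 ('b'): matches sub[0] = 'b'
  Position 1 ('e'): no match needed
  Position 2 ('d'): matches sub[1] = 'd'
  Position 3 ('d'): no match needed
  Position 4 ('d'): no match needed
  Position 5 ('c'): no match needed
  Position 6 ('b'): no match needed
  Position 7 ('c'): no match needed
  Position 8 ('a'): matches sub[2] = 'a'
All 3 characters matched => is a subsequence

1


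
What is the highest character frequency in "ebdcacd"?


Input: ebdcacd
Character counts:
  'a': 1
  'b': 1
  'c': 2
  'd': 2
  'e': 1
Maximum frequency: 2

2


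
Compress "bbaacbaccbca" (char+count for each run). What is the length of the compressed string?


Input: bbaacbaccbca
Runs:
  'b' x 2 => "b2"
  'a' x 2 => "a2"
  'c' x 1 => "c1"
  'b' x 1 => "b1"
  'a' x 1 => "a1"
  'c' x 2 => "c2"
  'b' x 1 => "b1"
  'c' x 1 => "c1"
  'a' x 1 => "a1"
Compressed: "b2a2c1b1a1c2b1c1a1"
Compressed length: 18

18


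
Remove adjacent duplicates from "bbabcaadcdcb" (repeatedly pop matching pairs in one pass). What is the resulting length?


Input: bbabcaadcdcb
Stack-based adjacent duplicate removal:
  Read 'b': push. Stack: b
  Read 'b': matches stack top 'b' => pop. Stack: (empty)
  Read 'a': push. Stack: a
  Read 'b': push. Stack: ab
  Read 'c': push. Stack: abc
  Read 'a': push. Stack: abca
  Read 'a': matches stack top 'a' => pop. Stack: abc
  Read 'd': push. Stack: abcd
  Read 'c': push. Stack: abcdc
  Read 'd': push. Stack: abcdcd
  Read 'c': push. Stack: abcdcdc
  Read 'b': push. Stack: abcdcdcb
Final stack: "abcdcdcb" (length 8)

8


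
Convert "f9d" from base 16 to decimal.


Input: "f9d" in base 16
Positional expansion:
  Digit 'f' (value 15) x 16^2 = 3840
  Digit '9' (value 9) x 16^1 = 144
  Digit 'd' (value 13) x 16^0 = 13
Sum = 3997

3997


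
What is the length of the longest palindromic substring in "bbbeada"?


Input: "bbbeada"
Checking substrings for palindromes:
  [0:3] "bbb" (len 3) => palindrome
  [4:7] "ada" (len 3) => palindrome
  [0:2] "bb" (len 2) => palindrome
  [1:3] "bb" (len 2) => palindrome
Longest palindromic substring: "bbb" with length 3

3


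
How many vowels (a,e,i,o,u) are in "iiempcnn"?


Input: iiempcnn
Checking each character:
  'i' at position 0: vowel (running total: 1)
  'i' at position 1: vowel (running total: 2)
  'e' at position 2: vowel (running total: 3)
  'm' at position 3: consonant
  'p' at position 4: consonant
  'c' at position 5: consonant
  'n' at position 6: consonant
  'n' at position 7: consonant
Total vowels: 3

3


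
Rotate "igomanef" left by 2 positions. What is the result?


Input: "igomanef", rotate left by 2
First 2 characters: "ig"
Remaining characters: "omanef"
Concatenate remaining + first: "omanef" + "ig" = "omanefig"

omanefig


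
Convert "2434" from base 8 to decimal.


Input: "2434" in base 8
Positional expansion:
  Digit '2' (value 2) x 8^3 = 1024
  Digit '4' (value 4) x 8^2 = 256
  Digit '3' (value 3) x 8^1 = 24
  Digit '4' (value 4) x 8^0 = 4
Sum = 1308

1308


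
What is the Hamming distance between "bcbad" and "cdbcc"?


Comparing "bcbad" and "cdbcc" position by position:
  Position 0: 'b' vs 'c' => differ
  Position 1: 'c' vs 'd' => differ
  Position 2: 'b' vs 'b' => same
  Position 3: 'a' vs 'c' => differ
  Position 4: 'd' vs 'c' => differ
Total differences (Hamming distance): 4

4


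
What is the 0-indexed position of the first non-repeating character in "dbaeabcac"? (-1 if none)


Input: dbaeabcac
Character frequencies:
  'a': 3
  'b': 2
  'c': 2
  'd': 1
  'e': 1
Scanning left to right for freq == 1:
  Position 0 ('d'): unique! => answer = 0

0


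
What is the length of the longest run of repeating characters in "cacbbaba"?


Input: "cacbbaba"
Scanning for longest run:
  Position 1 ('a'): new char, reset run to 1
  Position 2 ('c'): new char, reset run to 1
  Position 3 ('b'): new char, reset run to 1
  Position 4 ('b'): continues run of 'b', length=2
  Position 5 ('a'): new char, reset run to 1
  Position 6 ('b'): new char, reset run to 1
  Position 7 ('a'): new char, reset run to 1
Longest run: 'b' with length 2

2


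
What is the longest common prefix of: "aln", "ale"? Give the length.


Words: aln, ale
  Position 0: all 'a' => match
  Position 1: all 'l' => match
  Position 2: ('n', 'e') => mismatch, stop
LCP = "al" (length 2)

2


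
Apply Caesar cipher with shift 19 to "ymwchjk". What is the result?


Caesar cipher: shift "ymwchjk" by 19
  'y' (pos 24) + 19 = pos 17 = 'r'
  'm' (pos 12) + 19 = pos 5 = 'f'
  'w' (pos 22) + 19 = pos 15 = 'p'
  'c' (pos 2) + 19 = pos 21 = 'v'
  'h' (pos 7) + 19 = pos 0 = 'a'
  'j' (pos 9) + 19 = pos 2 = 'c'
  'k' (pos 10) + 19 = pos 3 = 'd'
Result: rfpvacd

rfpvacd


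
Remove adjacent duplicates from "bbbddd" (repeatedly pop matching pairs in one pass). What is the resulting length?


Input: bbbddd
Stack-based adjacent duplicate removal:
  Read 'b': push. Stack: b
  Read 'b': matches stack top 'b' => pop. Stack: (empty)
  Read 'b': push. Stack: b
  Read 'd': push. Stack: bd
  Read 'd': matches stack top 'd' => pop. Stack: b
  Read 'd': push. Stack: bd
Final stack: "bd" (length 2)

2


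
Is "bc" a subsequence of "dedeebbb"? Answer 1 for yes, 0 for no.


Check if "bc" is a subsequence of "dedeebbb"
Greedy scan:
  Position 0 ('d'): no match needed
  Position 1 ('e'): no match needed
  Position 2 ('d'): no match needed
  Position 3 ('e'): no match needed
  Position 4 ('e'): no match needed
  Position 5 ('b'): matches sub[0] = 'b'
  Position 6 ('b'): no match needed
  Position 7 ('b'): no match needed
Only matched 1/2 characters => not a subsequence

0


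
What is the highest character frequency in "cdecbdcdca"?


Input: cdecbdcdca
Character counts:
  'a': 1
  'b': 1
  'c': 4
  'd': 3
  'e': 1
Maximum frequency: 4

4


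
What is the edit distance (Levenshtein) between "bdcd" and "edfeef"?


Computing edit distance: "bdcd" -> "edfeef"
DP table:
           e    d    f    e    e    f
      0    1    2    3    4    5    6
  b   1    1    2    3    4    5    6
  d   2    2    1    2    3    4    5
  c   3    3    2    2    3    4    5
  d   4    4    3    3    3    4    5
Edit distance = dp[4][6] = 5

5
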